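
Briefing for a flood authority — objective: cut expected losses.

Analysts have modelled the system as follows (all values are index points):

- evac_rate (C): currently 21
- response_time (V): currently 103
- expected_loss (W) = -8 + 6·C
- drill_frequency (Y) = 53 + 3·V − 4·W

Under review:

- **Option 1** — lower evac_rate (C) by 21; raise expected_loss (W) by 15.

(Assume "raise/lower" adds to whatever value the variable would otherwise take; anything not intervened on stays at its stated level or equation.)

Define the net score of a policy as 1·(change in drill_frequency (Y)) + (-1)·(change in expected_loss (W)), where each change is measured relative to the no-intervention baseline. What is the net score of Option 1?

555

Baseline:
  C = 21
  V = 103
  W = -8 + 6·21 = 118
  Y = 53 + 3·103 − 4·118 = -110
Option 1 (C − 21, W + 15):
  C = 21 − 21 = 0
  V = 103
  W = -8 + 6·0 (+15 from intervention) = 7
  Y = 53 + 3·103 − 4·7 = 334
ΔY = 334 − (-110) = 444; ΔW = 7 − 118 = -111
Score = 1·444 + (-1)·(-111) = 555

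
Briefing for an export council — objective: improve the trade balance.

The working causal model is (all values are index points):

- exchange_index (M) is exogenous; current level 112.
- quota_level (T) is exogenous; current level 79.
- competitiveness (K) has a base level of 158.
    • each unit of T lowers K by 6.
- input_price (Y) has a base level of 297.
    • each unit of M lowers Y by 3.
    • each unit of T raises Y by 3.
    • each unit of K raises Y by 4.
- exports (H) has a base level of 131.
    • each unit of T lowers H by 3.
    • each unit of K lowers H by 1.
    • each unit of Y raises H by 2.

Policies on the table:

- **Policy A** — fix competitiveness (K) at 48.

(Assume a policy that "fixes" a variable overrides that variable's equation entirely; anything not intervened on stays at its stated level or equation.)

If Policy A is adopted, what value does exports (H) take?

626

Policy A (K := 48):
  M = 112
  T = 79
  K = 48
  Y = 297 − 3·112 + 3·79 + 4·48 = 390
  H = 131 − 3·79 − 48 + 2·390 = 626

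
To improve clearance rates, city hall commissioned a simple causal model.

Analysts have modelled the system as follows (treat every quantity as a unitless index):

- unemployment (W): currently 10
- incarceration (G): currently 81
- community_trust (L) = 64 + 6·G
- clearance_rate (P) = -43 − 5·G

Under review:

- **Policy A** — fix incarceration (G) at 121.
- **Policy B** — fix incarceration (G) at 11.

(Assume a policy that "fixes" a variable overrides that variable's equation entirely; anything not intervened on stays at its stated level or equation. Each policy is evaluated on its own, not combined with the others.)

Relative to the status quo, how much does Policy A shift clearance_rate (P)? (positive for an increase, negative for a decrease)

Baseline:
  G = 81
  P = -43 − 5·81 = -448
Policy A (G := 121):
  G = 121
  P = -43 − 5·121 = -648
Change in P: -648 − (-448) = -200

-200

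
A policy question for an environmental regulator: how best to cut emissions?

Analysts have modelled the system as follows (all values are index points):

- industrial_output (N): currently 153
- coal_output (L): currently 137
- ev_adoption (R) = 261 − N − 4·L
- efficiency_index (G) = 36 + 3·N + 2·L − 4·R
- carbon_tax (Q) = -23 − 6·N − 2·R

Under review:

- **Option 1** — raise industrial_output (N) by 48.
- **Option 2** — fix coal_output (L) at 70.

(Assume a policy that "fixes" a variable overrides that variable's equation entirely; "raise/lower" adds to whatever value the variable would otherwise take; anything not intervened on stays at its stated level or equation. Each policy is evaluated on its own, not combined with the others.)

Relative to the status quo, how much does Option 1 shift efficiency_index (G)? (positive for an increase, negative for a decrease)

336

Baseline:
  N = 153
  L = 137
  R = 261 − 153 − 4·137 = -440
  G = 36 + 3·153 + 2·137 − 4·(-440) = 2529
Option 1 (N + 48):
  N = 153 + 48 = 201
  L = 137
  R = 261 − 201 − 4·137 = -488
  G = 36 + 3·201 + 2·137 − 4·(-488) = 2865
Change in G: 2865 − 2529 = 336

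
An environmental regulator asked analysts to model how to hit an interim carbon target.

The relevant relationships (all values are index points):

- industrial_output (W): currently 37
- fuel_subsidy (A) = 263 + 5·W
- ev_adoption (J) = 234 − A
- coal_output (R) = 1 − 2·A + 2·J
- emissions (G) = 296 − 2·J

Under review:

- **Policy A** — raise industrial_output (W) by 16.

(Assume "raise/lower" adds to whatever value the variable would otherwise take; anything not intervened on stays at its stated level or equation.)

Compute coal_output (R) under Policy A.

-1643

Policy A (W + 16):
  W = 37 + 16 = 53
  A = 263 + 5·53 = 528
  J = 234 − 528 = -294
  R = 1 − 2·528 + 2·(-294) = -1643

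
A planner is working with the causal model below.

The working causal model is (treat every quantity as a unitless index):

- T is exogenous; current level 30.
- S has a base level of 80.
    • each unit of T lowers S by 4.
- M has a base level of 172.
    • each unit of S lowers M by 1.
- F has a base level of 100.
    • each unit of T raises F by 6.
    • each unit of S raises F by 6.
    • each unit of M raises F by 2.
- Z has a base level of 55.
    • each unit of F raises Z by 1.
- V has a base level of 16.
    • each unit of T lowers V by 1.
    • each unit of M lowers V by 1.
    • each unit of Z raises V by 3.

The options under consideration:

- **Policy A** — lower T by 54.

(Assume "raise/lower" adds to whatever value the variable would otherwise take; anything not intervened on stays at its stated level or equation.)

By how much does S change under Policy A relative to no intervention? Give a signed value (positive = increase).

216

Baseline:
  T = 30
  S = 80 − 4·30 = -40
Policy A (T − 54):
  T = 30 − 54 = -24
  S = 80 − 4·(-24) = 176
Change in S: 176 − (-40) = 216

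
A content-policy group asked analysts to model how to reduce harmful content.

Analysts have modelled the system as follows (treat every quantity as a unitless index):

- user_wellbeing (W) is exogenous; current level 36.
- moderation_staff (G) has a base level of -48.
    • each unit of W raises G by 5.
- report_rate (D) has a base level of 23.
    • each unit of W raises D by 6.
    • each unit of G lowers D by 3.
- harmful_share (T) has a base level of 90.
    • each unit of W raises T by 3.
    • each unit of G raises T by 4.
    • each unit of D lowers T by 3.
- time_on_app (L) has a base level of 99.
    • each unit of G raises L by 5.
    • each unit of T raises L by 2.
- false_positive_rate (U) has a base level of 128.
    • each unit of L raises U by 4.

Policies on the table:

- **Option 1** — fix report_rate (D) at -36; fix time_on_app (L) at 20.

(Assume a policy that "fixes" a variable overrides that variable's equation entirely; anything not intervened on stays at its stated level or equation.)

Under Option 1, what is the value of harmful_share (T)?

834

Option 1 (D := -36, L := 20):
  W = 36
  G = -48 + 5·36 = 132
  D = -36
  T = 90 + 3·36 + 4·132 − 3·(-36) = 834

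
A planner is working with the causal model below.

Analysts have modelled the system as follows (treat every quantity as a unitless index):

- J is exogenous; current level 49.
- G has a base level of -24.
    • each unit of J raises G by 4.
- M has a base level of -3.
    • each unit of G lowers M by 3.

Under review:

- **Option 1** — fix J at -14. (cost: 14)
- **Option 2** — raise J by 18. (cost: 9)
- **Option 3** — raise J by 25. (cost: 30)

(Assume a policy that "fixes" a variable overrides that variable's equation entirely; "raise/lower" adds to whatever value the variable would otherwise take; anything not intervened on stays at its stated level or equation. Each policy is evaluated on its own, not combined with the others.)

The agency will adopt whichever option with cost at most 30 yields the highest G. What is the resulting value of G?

Option 1 (J := -14):
  J = -14
  G = -24 + 4·(-14) = -80
Option 2 (J + 18):
  J = 49 + 18 = 67
  G = -24 + 4·67 = 244
Option 3 (J + 25):
  J = 49 + 25 = 74
  G = -24 + 4·74 = 272
Comparing — Option 1: G=-80, Option 2: G=244, Option 3: G=272. Highest is 272 (Option 3).

272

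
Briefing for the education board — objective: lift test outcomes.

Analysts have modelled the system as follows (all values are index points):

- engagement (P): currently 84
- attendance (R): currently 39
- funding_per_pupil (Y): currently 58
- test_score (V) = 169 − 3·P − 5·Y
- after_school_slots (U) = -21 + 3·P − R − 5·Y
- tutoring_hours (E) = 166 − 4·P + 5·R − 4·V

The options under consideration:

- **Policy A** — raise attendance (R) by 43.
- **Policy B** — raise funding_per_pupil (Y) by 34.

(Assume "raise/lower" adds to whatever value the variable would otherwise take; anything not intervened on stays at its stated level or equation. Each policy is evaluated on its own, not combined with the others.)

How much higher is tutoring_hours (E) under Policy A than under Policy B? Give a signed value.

Policy A (R + 43):
  P = 84
  R = 39 + 43 = 82
  Y = 58
  V = 169 − 3·84 − 5·58 = -373
  E = 166 − 4·84 + 5·82 − 4·(-373) = 1732
Policy B (Y + 34):
  P = 84
  R = 39
  Y = 58 + 34 = 92
  V = 169 − 3·84 − 5·92 = -543
  E = 166 − 4·84 + 5·39 − 4·(-543) = 2197
E: 1732 − 2197 = -465

-465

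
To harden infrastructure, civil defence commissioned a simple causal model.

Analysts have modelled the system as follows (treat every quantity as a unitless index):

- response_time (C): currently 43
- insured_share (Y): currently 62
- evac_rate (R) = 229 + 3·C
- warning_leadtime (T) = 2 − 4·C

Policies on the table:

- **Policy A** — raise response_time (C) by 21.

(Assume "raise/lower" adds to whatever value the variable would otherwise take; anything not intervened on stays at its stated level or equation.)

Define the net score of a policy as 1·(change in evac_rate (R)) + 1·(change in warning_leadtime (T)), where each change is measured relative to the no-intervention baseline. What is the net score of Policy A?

Baseline:
  C = 43
  R = 229 + 3·43 = 358
  T = 2 − 4·43 = -170
Policy A (C + 21):
  C = 43 + 21 = 64
  R = 229 + 3·64 = 421
  T = 2 − 4·64 = -254
ΔR = 421 − 358 = 63; ΔT = -254 − (-170) = -84
Score = 1·63 + 1·(-84) = -21

-21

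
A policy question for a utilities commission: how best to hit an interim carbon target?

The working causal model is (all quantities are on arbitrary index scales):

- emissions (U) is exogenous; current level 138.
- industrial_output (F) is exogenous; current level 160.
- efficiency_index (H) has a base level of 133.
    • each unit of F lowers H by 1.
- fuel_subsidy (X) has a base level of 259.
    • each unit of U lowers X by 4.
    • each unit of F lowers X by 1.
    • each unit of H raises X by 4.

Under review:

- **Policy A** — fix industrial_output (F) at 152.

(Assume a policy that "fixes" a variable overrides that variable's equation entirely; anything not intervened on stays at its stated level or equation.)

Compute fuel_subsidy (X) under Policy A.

Policy A (F := 152):
  U = 138
  F = 152
  H = 133 − 152 = -19
  X = 259 − 4·138 − 152 + 4·(-19) = -521

-521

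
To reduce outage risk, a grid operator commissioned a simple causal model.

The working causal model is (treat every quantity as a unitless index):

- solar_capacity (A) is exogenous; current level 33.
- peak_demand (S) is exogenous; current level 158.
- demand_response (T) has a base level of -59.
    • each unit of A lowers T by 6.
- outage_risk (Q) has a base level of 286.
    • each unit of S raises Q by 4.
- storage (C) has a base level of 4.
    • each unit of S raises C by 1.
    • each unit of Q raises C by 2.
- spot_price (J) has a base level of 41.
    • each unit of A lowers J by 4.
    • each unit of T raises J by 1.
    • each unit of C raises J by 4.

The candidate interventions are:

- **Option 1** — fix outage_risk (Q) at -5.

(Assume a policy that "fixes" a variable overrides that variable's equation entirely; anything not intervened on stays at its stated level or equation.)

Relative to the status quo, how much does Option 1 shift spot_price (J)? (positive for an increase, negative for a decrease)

-7384

Baseline:
  A = 33
  S = 158
  T = -59 − 6·33 = -257
  Q = 286 + 4·158 = 918
  C = 4 + 158 + 2·918 = 1998
  J = 41 − 4·33 + (-257) + 4·1998 = 7644
Option 1 (Q := -5):
  A = 33
  S = 158
  T = -59 − 6·33 = -257
  Q = -5
  C = 4 + 158 + 2·(-5) = 152
  J = 41 − 4·33 + (-257) + 4·152 = 260
Change in J: 260 − 7644 = -7384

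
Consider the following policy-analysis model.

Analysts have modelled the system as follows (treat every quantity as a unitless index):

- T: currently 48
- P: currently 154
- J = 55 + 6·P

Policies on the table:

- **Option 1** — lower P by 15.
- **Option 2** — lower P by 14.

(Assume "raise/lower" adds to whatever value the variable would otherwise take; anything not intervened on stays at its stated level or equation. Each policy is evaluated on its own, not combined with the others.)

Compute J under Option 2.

Option 2 (P − 14):
  P = 154 − 14 = 140
  J = 55 + 6·140 = 895

895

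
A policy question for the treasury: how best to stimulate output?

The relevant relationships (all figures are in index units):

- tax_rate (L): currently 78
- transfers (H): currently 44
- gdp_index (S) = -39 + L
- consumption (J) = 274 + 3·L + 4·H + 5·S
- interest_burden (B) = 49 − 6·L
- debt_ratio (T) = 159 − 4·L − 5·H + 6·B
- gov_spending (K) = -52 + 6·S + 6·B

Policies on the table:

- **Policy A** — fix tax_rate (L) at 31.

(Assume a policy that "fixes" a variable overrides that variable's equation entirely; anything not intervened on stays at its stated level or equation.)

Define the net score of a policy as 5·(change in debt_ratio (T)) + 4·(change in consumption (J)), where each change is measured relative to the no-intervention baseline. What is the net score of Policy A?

7896

Baseline:
  L = 78
  H = 44
  S = -39 + 78 = 39
  J = 274 + 3·78 + 4·44 + 5·39 = 879
  B = 49 − 6·78 = -419
  T = 159 − 4·78 − 5·44 + 6·(-419) = -2887
Policy A (L := 31):
  L = 31
  H = 44
  S = -39 + 31 = -8
  J = 274 + 3·31 + 4·44 + 5·(-8) = 503
  B = 49 − 6·31 = -137
  T = 159 − 4·31 − 5·44 + 6·(-137) = -1007
ΔT = -1007 − (-2887) = 1880; ΔJ = 503 − 879 = -376
Score = 5·1880 + 4·(-376) = 7896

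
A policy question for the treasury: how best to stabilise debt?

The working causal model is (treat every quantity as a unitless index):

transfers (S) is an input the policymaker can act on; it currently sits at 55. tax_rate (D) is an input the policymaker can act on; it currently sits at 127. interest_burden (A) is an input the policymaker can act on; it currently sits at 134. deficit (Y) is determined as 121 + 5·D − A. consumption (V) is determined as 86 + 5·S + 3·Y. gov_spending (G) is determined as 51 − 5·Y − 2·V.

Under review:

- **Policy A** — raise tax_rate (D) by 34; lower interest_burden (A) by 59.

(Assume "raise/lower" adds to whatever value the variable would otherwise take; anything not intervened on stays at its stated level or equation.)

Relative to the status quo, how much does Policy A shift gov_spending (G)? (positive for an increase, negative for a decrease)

Baseline:
  S = 55
  D = 127
  A = 134
  Y = 121 + 5·127 − 134 = 622
  V = 86 + 5·55 + 3·622 = 2227
  G = 51 − 5·622 − 2·2227 = -7513
Policy A (D + 34, A − 59):
  S = 55
  D = 127 + 34 = 161
  A = 134 − 59 = 75
  Y = 121 + 5·161 − 75 = 851
  V = 86 + 5·55 + 3·851 = 2914
  G = 51 − 5·851 − 2·2914 = -10032
Change in G: -10032 − (-7513) = -2519

-2519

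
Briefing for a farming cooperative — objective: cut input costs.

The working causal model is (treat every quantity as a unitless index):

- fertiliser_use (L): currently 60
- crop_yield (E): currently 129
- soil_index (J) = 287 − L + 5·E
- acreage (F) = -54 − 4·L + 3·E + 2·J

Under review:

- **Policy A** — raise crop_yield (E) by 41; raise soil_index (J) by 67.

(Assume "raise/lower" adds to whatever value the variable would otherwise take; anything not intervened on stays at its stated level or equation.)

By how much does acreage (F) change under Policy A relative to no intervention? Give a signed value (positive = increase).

667

Baseline:
  L = 60
  E = 129
  J = 287 − 60 + 5·129 = 872
  F = -54 − 4·60 + 3·129 + 2·872 = 1837
Policy A (E + 41, J + 67):
  L = 60
  E = 129 + 41 = 170
  J = 287 − 60 + 5·170 (+67 from intervention) = 1144
  F = -54 − 4·60 + 3·170 + 2·1144 = 2504
Change in F: 2504 − 1837 = 667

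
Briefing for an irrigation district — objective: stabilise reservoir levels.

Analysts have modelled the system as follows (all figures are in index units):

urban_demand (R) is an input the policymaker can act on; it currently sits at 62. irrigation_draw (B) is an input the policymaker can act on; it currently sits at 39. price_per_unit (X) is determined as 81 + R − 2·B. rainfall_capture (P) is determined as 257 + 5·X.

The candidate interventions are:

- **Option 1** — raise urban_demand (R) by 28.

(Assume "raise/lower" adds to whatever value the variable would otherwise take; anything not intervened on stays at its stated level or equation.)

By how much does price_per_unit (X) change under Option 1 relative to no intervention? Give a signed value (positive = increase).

28

Baseline:
  R = 62
  B = 39
  X = 81 + 62 − 2·39 = 65
Option 1 (R + 28):
  R = 62 + 28 = 90
  B = 39
  X = 81 + 90 − 2·39 = 93
Change in X: 93 − 65 = 28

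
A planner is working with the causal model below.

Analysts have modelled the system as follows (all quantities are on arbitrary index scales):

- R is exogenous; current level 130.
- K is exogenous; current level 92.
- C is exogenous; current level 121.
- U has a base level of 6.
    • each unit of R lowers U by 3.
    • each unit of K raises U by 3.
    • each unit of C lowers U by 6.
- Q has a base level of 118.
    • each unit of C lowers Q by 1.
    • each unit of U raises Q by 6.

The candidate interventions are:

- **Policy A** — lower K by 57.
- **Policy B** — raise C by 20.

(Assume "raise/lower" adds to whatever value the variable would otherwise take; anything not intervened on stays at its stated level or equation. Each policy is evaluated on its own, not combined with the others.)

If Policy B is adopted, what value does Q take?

-5747

Policy B (C + 20):
  R = 130
  K = 92
  C = 121 + 20 = 141
  U = 6 − 3·130 + 3·92 − 6·141 = -954
  Q = 118 − 141 + 6·(-954) = -5747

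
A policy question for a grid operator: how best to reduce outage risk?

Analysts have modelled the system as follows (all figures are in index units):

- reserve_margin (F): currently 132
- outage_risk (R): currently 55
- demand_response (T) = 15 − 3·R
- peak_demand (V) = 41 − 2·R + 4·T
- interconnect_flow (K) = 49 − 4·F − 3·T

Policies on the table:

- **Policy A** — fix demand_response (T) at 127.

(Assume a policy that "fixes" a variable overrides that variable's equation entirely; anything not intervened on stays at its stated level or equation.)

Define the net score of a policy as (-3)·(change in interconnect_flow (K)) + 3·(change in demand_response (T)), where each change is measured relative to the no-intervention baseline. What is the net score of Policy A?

Baseline:
  F = 132
  R = 55
  T = 15 − 3·55 = -150
  K = 49 − 4·132 − 3·(-150) = -29
Policy A (T := 127):
  F = 132
  R = 55
  T = 127
  K = 49 − 4·132 − 3·127 = -860
ΔK = -860 − (-29) = -831; ΔT = 127 − (-150) = 277
Score = (-3)·(-831) + 3·277 = 3324

3324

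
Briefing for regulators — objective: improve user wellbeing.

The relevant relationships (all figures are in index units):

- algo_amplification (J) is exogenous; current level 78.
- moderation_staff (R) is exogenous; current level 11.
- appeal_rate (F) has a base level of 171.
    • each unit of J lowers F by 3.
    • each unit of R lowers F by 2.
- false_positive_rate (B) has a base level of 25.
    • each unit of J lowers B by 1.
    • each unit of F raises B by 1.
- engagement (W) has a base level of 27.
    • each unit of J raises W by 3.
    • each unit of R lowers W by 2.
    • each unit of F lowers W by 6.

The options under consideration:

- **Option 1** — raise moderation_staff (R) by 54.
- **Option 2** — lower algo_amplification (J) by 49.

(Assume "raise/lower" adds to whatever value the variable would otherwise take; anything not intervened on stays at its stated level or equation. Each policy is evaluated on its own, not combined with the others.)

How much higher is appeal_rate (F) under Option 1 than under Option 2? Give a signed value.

Option 1 (R + 54):
  J = 78
  R = 11 + 54 = 65
  F = 171 − 3·78 − 2·65 = -193
Option 2 (J − 49):
  J = 78 − 49 = 29
  R = 11
  F = 171 − 3·29 − 2·11 = 62
F: -193 − 62 = -255

-255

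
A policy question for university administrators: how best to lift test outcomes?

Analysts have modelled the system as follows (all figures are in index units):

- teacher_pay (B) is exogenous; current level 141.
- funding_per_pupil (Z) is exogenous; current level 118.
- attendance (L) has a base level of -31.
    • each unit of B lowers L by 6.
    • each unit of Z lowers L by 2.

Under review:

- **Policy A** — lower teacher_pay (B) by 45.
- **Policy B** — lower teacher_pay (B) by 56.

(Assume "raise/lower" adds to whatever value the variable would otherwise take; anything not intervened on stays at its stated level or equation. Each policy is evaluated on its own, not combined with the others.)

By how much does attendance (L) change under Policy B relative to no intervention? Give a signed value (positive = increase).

336

Baseline:
  B = 141
  Z = 118
  L = -31 − 6·141 − 2·118 = -1113
Policy B (B − 56):
  B = 141 − 56 = 85
  Z = 118
  L = -31 − 6·85 − 2·118 = -777
Change in L: -777 − (-1113) = 336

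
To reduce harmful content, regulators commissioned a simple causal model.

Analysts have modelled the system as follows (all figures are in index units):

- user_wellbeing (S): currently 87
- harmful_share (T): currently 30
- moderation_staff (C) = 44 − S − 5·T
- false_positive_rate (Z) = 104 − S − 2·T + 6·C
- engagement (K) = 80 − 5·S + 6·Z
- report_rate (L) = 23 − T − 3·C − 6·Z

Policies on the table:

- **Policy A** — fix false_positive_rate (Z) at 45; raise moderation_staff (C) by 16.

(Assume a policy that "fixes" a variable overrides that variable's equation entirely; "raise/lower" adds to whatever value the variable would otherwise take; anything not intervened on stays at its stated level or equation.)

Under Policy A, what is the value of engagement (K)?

-85

Policy A (Z := 45, C + 16):
  S = 87
  T = 30
  C = 44 − 87 − 5·30 (+16 from intervention) = -177
  Z = 45
  K = 80 − 5·87 + 6·45 = -85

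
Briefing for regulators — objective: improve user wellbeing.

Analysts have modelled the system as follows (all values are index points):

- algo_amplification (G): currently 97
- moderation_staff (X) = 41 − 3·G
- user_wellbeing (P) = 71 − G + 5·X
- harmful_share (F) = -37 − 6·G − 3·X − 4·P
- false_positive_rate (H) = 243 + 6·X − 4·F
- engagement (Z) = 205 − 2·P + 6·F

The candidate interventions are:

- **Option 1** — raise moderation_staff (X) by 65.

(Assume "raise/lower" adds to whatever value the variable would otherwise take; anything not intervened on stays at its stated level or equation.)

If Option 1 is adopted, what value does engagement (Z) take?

24547

Option 1 (X + 65):
  G = 97
  X = 41 − 3·97 (+65 from intervention) = -185
  P = 71 − 97 + 5·(-185) = -951
  F = -37 − 6·97 − 3·(-185) − 4·(-951) = 3740
  Z = 205 − 2·(-951) + 6·3740 = 24547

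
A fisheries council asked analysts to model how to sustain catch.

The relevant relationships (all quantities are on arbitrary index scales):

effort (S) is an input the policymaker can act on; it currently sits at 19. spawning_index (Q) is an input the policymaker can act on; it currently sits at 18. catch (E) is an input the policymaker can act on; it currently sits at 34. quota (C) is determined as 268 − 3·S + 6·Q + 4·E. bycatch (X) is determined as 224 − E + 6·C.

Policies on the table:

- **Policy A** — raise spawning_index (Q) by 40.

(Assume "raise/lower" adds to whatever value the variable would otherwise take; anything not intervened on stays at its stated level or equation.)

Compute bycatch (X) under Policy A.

Policy A (Q + 40):
  S = 19
  Q = 18 + 40 = 58
  E = 34
  C = 268 − 3·19 + 6·58 + 4·34 = 695
  X = 224 − 34 + 6·695 = 4360

4360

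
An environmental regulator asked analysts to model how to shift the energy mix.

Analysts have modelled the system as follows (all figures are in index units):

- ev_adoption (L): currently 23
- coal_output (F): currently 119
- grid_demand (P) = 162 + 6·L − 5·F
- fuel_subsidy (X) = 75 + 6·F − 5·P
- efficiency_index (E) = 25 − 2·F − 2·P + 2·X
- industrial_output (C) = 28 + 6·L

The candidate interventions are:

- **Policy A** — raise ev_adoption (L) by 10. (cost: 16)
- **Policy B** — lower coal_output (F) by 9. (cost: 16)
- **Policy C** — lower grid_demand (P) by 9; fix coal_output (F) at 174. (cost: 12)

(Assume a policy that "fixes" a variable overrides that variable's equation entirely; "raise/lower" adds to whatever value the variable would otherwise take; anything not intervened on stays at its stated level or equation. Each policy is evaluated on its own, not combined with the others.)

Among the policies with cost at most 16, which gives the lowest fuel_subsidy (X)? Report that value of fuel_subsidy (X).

Policy A (L + 10):
  L = 23 + 10 = 33
  F = 119
  P = 162 + 6·33 − 5·119 = -235
  X = 75 + 6·119 − 5·(-235) = 1964
Policy B (F − 9):
  L = 23
  F = 119 − 9 = 110
  P = 162 + 6·23 − 5·110 = -250
  X = 75 + 6·110 − 5·(-250) = 1985
Policy C (P − 9, F := 174):
  L = 23
  F = 174
  P = 162 + 6·23 − 5·174 (−9 from intervention) = -579
  X = 75 + 6·174 − 5·(-579) = 4014
Comparing — Policy A: X=1964, Policy B: X=1985, Policy C: X=4014. Lowest is 1964 (Policy A).

1964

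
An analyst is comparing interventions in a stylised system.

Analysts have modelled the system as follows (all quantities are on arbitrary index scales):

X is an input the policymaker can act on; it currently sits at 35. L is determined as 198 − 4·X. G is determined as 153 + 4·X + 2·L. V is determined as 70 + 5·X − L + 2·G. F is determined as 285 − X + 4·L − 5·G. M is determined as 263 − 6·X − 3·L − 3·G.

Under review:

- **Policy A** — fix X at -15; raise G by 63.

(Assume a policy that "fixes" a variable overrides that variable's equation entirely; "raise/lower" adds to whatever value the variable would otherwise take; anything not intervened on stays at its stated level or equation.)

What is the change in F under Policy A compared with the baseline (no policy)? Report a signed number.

-465

Baseline:
  X = 35
  L = 198 − 4·35 = 58
  G = 153 + 4·35 + 2·58 = 409
  F = 285 − 35 + 4·58 − 5·409 = -1563
Policy A (X := -15, G + 63):
  X = -15
  L = 198 − 4·(-15) = 258
  G = 153 + 4·(-15) + 2·258 (+63 from intervention) = 672
  F = 285 − (-15) + 4·258 − 5·672 = -2028
Change in F: -2028 − (-1563) = -465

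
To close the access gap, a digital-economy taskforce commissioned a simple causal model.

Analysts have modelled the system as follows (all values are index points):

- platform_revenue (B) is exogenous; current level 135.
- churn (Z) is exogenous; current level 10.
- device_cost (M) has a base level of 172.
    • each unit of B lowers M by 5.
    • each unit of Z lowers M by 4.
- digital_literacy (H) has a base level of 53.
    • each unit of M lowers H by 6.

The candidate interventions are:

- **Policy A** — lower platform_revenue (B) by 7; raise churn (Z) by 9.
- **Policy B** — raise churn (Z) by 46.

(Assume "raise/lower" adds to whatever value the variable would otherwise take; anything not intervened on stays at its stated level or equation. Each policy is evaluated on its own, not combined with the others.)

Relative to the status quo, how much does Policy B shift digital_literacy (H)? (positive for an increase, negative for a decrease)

Baseline:
  B = 135
  Z = 10
  M = 172 − 5·135 − 4·10 = -543
  H = 53 − 6·(-543) = 3311
Policy B (Z + 46):
  B = 135
  Z = 10 + 46 = 56
  M = 172 − 5·135 − 4·56 = -727
  H = 53 − 6·(-727) = 4415
Change in H: 4415 − 3311 = 1104

1104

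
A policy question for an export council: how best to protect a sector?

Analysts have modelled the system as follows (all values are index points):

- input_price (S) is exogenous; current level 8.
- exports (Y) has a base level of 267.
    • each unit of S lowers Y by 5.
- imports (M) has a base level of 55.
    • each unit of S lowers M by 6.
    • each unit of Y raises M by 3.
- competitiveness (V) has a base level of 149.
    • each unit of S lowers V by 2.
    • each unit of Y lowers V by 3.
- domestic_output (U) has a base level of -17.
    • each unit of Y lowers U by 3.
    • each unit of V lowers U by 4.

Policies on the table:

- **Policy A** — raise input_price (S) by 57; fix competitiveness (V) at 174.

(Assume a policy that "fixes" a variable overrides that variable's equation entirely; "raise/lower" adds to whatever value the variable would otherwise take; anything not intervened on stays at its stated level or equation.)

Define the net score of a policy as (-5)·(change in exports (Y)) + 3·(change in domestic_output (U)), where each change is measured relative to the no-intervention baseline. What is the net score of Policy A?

-4674

Baseline:
  S = 8
  Y = 267 − 5·8 = 227
  V = 149 − 2·8 − 3·227 = -548
  U = -17 − 3·227 − 4·(-548) = 1494
Policy A (S + 57, V := 174):
  S = 8 + 57 = 65
  Y = 267 − 5·65 = -58
  V = 174
  U = -17 − 3·(-58) − 4·174 = -539
ΔY = -58 − 227 = -285; ΔU = -539 − 1494 = -2033
Score = (-5)·(-285) + 3·(-2033) = -4674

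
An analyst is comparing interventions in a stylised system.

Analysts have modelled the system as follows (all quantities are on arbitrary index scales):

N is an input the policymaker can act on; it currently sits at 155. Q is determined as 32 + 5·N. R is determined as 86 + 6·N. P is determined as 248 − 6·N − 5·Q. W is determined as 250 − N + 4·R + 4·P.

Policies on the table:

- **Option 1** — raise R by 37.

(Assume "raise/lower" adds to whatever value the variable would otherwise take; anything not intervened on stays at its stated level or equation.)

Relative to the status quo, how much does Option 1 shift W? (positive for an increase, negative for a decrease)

Baseline:
  N = 155
  Q = 32 + 5·155 = 807
  R = 86 + 6·155 = 1016
  P = 248 − 6·155 − 5·807 = -4717
  W = 250 − 155 + 4·1016 + 4·(-4717) = -14709
Option 1 (R + 37):
  N = 155
  Q = 32 + 5·155 = 807
  R = 86 + 6·155 (+37 from intervention) = 1053
  P = 248 − 6·155 − 5·807 = -4717
  W = 250 − 155 + 4·1053 + 4·(-4717) = -14561
Change in W: -14561 − (-14709) = 148

148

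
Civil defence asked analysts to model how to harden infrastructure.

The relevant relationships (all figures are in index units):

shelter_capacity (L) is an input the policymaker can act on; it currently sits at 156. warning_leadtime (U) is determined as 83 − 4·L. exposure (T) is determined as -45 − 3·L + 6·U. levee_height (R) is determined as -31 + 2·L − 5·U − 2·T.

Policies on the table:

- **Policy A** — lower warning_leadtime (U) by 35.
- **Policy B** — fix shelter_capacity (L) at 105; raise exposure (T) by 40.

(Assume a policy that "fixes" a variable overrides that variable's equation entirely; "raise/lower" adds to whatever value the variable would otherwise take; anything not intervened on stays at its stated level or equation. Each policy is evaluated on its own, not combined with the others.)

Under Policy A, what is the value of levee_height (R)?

Policy A (U − 35):
  L = 156
  U = 83 − 4·156 (−35 from intervention) = -576
  T = -45 − 3·156 + 6·(-576) = -3969
  R = -31 + 2·156 − 5·(-576) − 2·(-3969) = 11099

11099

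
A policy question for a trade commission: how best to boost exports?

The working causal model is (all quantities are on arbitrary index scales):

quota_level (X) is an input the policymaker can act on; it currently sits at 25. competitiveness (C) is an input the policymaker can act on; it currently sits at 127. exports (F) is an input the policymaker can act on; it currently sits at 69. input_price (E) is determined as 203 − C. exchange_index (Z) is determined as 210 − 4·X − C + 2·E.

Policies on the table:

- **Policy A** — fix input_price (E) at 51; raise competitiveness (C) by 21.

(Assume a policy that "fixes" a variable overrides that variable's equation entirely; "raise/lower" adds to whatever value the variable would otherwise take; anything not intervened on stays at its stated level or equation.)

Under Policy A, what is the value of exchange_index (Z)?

Policy A (E := 51, C + 21):
  X = 25
  C = 127 + 21 = 148
  E = 51
  Z = 210 − 4·25 − 148 + 2·51 = 64

64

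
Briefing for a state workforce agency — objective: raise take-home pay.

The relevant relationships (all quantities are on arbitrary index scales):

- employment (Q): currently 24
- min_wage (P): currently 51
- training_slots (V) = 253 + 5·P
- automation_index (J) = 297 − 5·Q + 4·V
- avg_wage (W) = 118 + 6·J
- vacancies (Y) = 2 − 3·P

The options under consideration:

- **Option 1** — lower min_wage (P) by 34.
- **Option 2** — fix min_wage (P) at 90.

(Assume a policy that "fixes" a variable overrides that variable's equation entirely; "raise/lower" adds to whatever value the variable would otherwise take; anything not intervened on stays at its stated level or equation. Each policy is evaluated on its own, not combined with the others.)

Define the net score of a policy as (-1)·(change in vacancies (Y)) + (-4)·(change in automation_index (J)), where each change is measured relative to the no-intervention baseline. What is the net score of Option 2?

-3003

Baseline:
  Q = 24
  P = 51
  V = 253 + 5·51 = 508
  J = 297 − 5·24 + 4·508 = 2209
  Y = 2 − 3·51 = -151
Option 2 (P := 90):
  Q = 24
  P = 90
  V = 253 + 5·90 = 703
  J = 297 − 5·24 + 4·703 = 2989
  Y = 2 − 3·90 = -268
ΔY = -268 − (-151) = -117; ΔJ = 2989 − 2209 = 780
Score = (-1)·(-117) + (-4)·780 = -3003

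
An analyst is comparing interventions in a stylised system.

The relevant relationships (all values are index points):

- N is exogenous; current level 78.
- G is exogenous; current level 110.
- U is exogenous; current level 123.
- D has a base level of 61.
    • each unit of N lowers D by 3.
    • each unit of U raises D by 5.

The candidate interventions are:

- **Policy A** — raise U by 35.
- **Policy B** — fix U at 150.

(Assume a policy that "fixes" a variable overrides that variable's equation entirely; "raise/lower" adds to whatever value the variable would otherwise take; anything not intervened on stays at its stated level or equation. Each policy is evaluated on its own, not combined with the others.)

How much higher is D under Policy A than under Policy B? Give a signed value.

Policy A (U + 35):
  N = 78
  U = 123 + 35 = 158
  D = 61 − 3·78 + 5·158 = 617
Policy B (U := 150):
  N = 78
  U = 150
  D = 61 − 3·78 + 5·150 = 577
D: 617 − 577 = 40

40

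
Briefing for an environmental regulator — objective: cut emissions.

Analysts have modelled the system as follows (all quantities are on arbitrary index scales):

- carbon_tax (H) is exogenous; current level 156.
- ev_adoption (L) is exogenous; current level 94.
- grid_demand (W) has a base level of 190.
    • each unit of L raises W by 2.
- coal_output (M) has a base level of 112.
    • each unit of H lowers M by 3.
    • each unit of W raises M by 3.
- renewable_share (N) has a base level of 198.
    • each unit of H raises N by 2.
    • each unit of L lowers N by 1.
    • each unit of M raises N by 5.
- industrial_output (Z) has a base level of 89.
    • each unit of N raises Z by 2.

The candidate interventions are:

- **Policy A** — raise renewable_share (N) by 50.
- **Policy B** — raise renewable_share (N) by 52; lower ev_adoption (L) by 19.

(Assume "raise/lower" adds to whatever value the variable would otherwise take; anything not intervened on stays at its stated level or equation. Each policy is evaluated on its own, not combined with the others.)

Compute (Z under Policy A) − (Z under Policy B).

1098

Policy A (N + 50):
  H = 156
  L = 94
  W = 190 + 2·94 = 378
  M = 112 − 3·156 + 3·378 = 778
  N = 198 + 2·156 − 94 + 5·778 (+50 from intervention) = 4356
  Z = 89 + 2·4356 = 8801
Policy B (N + 52, L − 19):
  H = 156
  L = 94 − 19 = 75
  W = 190 + 2·75 = 340
  M = 112 − 3·156 + 3·340 = 664
  N = 198 + 2·156 − 75 + 5·664 (+52 from intervention) = 3807
  Z = 89 + 2·3807 = 7703
Z: 8801 − 7703 = 1098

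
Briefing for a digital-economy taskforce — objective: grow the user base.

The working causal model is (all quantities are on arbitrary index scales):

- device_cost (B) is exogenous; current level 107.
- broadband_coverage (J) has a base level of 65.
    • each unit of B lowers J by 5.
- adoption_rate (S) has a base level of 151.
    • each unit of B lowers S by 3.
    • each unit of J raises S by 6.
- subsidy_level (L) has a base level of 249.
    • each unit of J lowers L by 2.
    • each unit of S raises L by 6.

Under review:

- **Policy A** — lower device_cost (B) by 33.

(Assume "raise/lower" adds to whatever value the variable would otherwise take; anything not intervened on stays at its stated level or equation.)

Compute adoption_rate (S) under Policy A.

-1901

Policy A (B − 33):
  B = 107 − 33 = 74
  J = 65 − 5·74 = -305
  S = 151 − 3·74 + 6·(-305) = -1901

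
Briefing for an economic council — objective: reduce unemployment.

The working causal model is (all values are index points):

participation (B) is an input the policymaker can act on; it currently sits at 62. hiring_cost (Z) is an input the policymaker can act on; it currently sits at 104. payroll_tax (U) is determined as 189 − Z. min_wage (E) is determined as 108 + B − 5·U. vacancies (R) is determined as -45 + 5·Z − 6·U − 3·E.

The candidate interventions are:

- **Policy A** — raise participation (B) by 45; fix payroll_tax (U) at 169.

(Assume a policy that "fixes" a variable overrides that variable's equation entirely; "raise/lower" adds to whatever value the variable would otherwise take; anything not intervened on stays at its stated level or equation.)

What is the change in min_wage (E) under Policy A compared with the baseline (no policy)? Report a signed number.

-375

Baseline:
  B = 62
  Z = 104
  U = 189 − 104 = 85
  E = 108 + 62 − 5·85 = -255
Policy A (B + 45, U := 169):
  B = 62 + 45 = 107
  Z = 104
  U = 169
  E = 108 + 107 − 5·169 = -630
Change in E: -630 − (-255) = -375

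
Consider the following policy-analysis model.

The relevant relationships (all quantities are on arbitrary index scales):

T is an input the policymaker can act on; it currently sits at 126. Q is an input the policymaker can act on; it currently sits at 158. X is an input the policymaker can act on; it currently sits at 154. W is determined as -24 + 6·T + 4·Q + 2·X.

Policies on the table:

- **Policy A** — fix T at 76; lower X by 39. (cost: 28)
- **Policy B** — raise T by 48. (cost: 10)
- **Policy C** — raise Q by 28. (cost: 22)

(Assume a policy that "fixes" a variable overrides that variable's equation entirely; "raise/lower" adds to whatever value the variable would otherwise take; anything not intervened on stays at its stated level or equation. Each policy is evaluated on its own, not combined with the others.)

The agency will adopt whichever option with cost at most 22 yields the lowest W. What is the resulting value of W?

Policy B (T + 48):
  T = 126 + 48 = 174
  Q = 158
  X = 154
  W = -24 + 6·174 + 4·158 + 2·154 = 1960
Policy C (Q + 28):
  T = 126
  Q = 158 + 28 = 186
  X = 154
  W = -24 + 6·126 + 4·186 + 2·154 = 1784
Comparing — Policy B: W=1960, Policy C: W=1784. Lowest is 1784 (Policy C).

1784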